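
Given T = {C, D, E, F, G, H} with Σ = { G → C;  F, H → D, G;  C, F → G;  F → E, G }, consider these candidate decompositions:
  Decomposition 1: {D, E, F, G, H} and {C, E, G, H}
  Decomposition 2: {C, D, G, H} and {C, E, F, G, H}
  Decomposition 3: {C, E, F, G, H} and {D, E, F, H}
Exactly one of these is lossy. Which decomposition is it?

Decomposition 2

Decomposition 1: common = {E, G, H}, closure = {C, E, G, H} → lossless.
Decomposition 2: common = {C, G, H}, closure = {C, G, H} → lossy.
Decomposition 3: common = {E, F, H}, closure = {C, D, E, F, G, H} → lossless.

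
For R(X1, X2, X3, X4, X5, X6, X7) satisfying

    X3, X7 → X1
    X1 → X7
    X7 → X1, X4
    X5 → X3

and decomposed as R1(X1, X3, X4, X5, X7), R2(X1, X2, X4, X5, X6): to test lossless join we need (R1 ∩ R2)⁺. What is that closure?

R1 ∩ R2 = {X1, X4, X5}.
X1 → X7 applies, adding X7
X5 → X3 applies, adding X3
Closure: {X1, X3, X4, X5, X7}.

X1, X3, X4, X5, X7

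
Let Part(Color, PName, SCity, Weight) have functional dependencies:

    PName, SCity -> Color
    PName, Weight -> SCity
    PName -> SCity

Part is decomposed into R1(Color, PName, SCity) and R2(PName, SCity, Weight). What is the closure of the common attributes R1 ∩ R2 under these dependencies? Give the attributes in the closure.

Color, PName, SCity

R1 ∩ R2 = {PName, SCity}.
PName, SCity → Color applies, adding Color
Closure: {Color, PName, SCity}.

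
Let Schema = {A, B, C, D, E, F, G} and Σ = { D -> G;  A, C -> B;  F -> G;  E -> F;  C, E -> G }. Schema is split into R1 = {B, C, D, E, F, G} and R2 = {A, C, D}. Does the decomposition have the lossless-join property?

No

Common attributes: R1 ∩ R2 = {C, D}.
Closure of {C, D}: D → G applies, adding G. So (C, D)⁺ = {C, D, G}.
The closure contains neither all of R1 = {B, C, D, E, F, G} nor all of R2 = {A, C, D}, so the common attributes are not a superkey of either fragment. The join is lossy.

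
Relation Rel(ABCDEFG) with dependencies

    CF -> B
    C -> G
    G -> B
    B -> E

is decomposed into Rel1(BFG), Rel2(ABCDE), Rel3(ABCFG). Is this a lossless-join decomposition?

Chase test. Columns are ABCDEFG; row i has aⱼ where attribute j ∈ Reli, else bᵢⱼ.
Initial tableau (one row per fragment):
  row 1: b11 a2 b13 b14 b15 a6 a7
  row 2: a1 a2 a3 a4 a5 b26 b27
  row 3: a1 a2 a3 b34 b35 a6 a7
Rows 2 and 3 agree on C; apply C→G and equate their G entries.
Rows 1 and 2 agree on B; apply B→E and equate their E entries.
Rows 1 and 3 agree on B; apply B→E and equate their E entries.
No row becomes fully distinguished — the join is lossy.

No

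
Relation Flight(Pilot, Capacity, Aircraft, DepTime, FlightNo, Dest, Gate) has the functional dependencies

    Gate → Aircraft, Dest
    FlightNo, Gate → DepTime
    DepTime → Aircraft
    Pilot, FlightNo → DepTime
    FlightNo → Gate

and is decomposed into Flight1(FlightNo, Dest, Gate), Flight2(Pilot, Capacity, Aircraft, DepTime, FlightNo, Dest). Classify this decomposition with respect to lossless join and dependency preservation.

lossless but not dependency-preserving

Lossless test: (FlightNo, Dest)⁺ = {Aircraft, DepTime, FlightNo, Dest, Gate}, which contains all of one fragment — lossless.
Dependency preservation: the restricted closure of {Gate} across the fragments never reaches {Aircraft, Dest}, so Gate → Aircraft, Dest cannot be enforced without a join — not preserved.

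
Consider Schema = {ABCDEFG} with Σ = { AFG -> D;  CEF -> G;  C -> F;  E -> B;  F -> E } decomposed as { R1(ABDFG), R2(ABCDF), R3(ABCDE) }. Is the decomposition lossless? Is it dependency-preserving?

lossy and not dependency-preserving

Lossless test (chase): Rows 2 and 3 agree on C; apply C→F and equate their F entries. Rows 1 and 2 agree on F; apply F→E and equate their E entries. Rows 1 and 3 agree on F; apply F→E and equate their E entries. Rows 2 and 3 agree on CEF; apply CEF→G and equate their G entries. No row becomes fully distinguished — the join is lossy.
Dependency preservation: the restricted closure of {CEF} across the fragments never reaches {G}, so CEF → G cannot be enforced without a join — not preserved.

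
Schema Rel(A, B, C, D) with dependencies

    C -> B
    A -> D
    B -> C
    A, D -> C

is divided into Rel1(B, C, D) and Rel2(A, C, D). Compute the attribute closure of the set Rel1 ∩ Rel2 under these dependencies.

Rel1 ∩ Rel2 = {C, D}.
C → B applies, adding B
Closure: {B, C, D}.

B, C, D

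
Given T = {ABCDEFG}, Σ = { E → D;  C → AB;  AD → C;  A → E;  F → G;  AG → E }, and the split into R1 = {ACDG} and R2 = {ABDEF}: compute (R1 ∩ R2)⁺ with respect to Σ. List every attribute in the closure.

R1 ∩ R2 = {AD}.
AD → C applies, adding C
A → E applies, adding E
C → AB applies, adding B
Closure: {ABCDE}.

ABCDE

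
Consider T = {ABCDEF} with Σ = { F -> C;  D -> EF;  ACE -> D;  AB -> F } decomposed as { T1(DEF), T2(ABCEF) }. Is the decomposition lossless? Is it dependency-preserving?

Lossless test: (EF)⁺ = {CEF}, which is a superkey of neither fragment — lossy.
Dependency preservation: the restricted closure of {ACE} across the fragments never reaches {D}, so ACE → D cannot be enforced without a join — not preserved.

lossy and not dependency-preserving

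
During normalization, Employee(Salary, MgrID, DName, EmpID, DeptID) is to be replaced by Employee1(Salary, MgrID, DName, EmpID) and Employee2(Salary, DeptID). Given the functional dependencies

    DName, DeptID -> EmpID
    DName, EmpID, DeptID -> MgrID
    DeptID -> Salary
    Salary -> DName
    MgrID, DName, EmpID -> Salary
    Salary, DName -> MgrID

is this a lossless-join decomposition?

Common attributes: Employee1 ∩ Employee2 = {Salary}.
Closure of {Salary}: Salary → DName applies, adding DName; Salary, DName → MgrID applies, adding MgrID. So (Salary)⁺ = {Salary, MgrID, DName}.
The closure contains neither all of Employee1 = {Salary, MgrID, DName, EmpID} nor all of Employee2 = {Salary, DeptID}, so the common attributes are not a superkey of either fragment. The join is lossy.

No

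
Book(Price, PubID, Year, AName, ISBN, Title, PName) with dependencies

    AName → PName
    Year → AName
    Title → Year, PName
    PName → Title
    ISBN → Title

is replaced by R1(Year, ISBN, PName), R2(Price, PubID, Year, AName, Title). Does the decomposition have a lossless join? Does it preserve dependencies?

lossy but dependency-preserving

Lossless test: (Year)⁺ = {Year, AName, Title, PName}, which is a superkey of neither fragment — lossy.
Dependency preservation: AName → PName; Title → Year, PName; PName → Title; ISBN → Title are not contained in any single fragment, but the restricted closure of each left-hand side across the fragments still reaches the right-hand side; the remaining FDs each lie inside some fragment. All dependencies are preserved.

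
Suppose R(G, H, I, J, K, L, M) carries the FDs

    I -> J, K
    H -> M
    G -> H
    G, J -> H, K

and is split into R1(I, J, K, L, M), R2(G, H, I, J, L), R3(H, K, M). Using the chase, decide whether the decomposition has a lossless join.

Yes

Chase test. Columns are G, H, I, J, K, L, M; row i has aⱼ where attribute j ∈ Ri, else bᵢⱼ.
Initial tableau (one row per fragment):
  row 1: b11 b12 a3 a4 a5 a6 a7
  row 2: a1 a2 a3 a4 b25 a6 b27
  row 3: b31 a2 b33 b34 a5 b36 a7
Rows 1 and 2 agree on I; apply I→J, K and equate their J, K entries.
Rows 2 and 3 agree on H; apply H→M and equate their M entries.
Row 2 is now all distinguished symbols — the join is lossless.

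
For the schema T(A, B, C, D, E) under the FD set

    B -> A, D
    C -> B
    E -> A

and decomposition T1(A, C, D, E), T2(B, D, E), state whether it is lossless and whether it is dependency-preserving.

lossy and not dependency-preserving

Lossless test: (D, E)⁺ = {A, D, E}, which is a superkey of neither fragment — lossy.
Dependency preservation: the restricted closure of {B} across the fragments never reaches {A, D}, so B → A, D cannot be enforced without a join — not preserved.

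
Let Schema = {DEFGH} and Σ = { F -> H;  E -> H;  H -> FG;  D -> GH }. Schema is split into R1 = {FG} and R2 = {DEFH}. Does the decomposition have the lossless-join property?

Yes

Common attributes: R1 ∩ R2 = {F}.
Closure of {F}: F → H applies, adding H; H → FG applies, adding G. So (F)⁺ = {FGH}.
This closure contains every attribute of R1, so R1 ∩ R2 → R1. The join is lossless.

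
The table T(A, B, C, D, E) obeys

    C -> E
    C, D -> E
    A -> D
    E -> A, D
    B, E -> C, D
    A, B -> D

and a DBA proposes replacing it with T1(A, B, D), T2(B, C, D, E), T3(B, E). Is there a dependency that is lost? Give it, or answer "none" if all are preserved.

Check E → A, D: no single fragment contains all of {A, D, E}, and the restricted closure of {E} across the fragments never reaches {A, D}.
C → E is preserved.
C, D → E is preserved.
A → D is preserved.
B, E → C, D is preserved.
A, B → D is preserved.

E -> A, D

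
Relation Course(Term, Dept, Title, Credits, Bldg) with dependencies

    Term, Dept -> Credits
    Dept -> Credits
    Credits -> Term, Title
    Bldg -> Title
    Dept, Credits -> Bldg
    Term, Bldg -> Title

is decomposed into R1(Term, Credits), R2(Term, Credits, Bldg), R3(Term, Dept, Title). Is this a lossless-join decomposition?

Chase test. Columns are Term, Dept, Title, Credits, Bldg; row i has aⱼ where attribute j ∈ Ri, else bᵢⱼ.
Initial tableau (one row per fragment):
  row 1: a1 b12 b13 a4 b15
  row 2: a1 b22 b23 a4 a5
  row 3: a1 a2 a3 b34 b35
Rows 1 and 2 agree on Credits; apply Credits→Term, Title and equate their Term, Title entries.
No row becomes fully distinguished — the join is lossy.

No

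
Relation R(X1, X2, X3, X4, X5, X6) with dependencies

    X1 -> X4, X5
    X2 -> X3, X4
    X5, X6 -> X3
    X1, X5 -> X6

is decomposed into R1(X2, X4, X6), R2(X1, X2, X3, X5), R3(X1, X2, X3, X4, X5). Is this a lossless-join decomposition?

No

Chase test. Columns are X1, X2, X3, X4, X5, X6; row i has aⱼ where attribute j ∈ Ri, else bᵢⱼ.
Initial tableau (one row per fragment):
  row 1: b11 a2 b13 a4 b15 a6
  row 2: a1 a2 a3 b24 a5 b26
  row 3: a1 a2 a3 a4 a5 b36
Rows 2 and 3 agree on X1; apply X1→X4, X5 and equate their X4, X5 entries.
Rows 1 and 2 agree on X2; apply X2→X3, X4 and equate their X3, X4 entries.
Rows 2 and 3 agree on X1, X5; apply X1, X5→X6 and equate their X6 entries.
No row becomes fully distinguished — the join is lossy.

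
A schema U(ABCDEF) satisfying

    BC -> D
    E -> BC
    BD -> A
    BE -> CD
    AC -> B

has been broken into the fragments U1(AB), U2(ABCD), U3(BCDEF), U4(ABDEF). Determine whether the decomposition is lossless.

Yes

Chase test. Columns are ABCDEF; row i has aⱼ where attribute j ∈ Ui, else bᵢⱼ.
Initial tableau (one row per fragment):
  row 1: a1 a2 b13 b14 b15 b16
  row 2: a1 a2 a3 a4 b25 b26
  row 3: b31 a2 a3 a4 a5 a6
  row 4: a1 a2 b43 a4 a5 a6
Rows 3 and 4 agree on E; apply E→BC and equate their BC entries.
Rows 2 and 3 agree on BD; apply BD→A and equate their A entries.
Row 3 is now all distinguished symbols — the join is lossless.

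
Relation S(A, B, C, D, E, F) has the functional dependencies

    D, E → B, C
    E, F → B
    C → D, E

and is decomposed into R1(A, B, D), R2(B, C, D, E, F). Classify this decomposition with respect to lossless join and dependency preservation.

Lossless test: (B, D)⁺ = {B, D}, which is a superkey of neither fragment — lossy.
Dependency preservation: every FD's attributes lie within a single fragment, so each can be enforced locally — preserved.

lossy but dependency-preserving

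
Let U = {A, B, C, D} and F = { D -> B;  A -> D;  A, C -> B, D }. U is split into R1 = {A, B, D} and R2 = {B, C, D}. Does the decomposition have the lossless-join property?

No

Common attributes: R1 ∩ R2 = {B, D}.
No dependency enlarges {B, D}, so (B, D)⁺ = {B, D}.
The closure contains neither all of R1 = {A, B, D} nor all of R2 = {B, C, D}, so the common attributes are not a superkey of either fragment. The join is lossy.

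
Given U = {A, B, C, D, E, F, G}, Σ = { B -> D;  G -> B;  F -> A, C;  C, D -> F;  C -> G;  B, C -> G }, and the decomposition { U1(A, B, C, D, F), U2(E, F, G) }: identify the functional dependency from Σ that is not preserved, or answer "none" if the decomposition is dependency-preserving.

G -> B

Check G → B: no single fragment contains all of {B, G}, and the restricted closure of {G} across the fragments never reaches {B}.
B → D is preserved.
F → A, C is preserved.
C, D → F is preserved.
C → G is preserved.
B, C → G is preserved.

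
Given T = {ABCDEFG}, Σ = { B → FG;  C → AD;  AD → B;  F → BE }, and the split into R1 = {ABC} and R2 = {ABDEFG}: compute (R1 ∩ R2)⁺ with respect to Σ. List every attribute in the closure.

R1 ∩ R2 = {AB}.
B → FG applies, adding FG
F → BE applies, adding E
Closure: {ABEFG}.

ABEFG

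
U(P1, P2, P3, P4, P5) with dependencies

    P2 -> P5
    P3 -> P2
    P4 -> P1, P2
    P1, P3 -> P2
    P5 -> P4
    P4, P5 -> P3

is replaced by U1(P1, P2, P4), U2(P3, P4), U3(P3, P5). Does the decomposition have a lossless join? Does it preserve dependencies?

Lossless test (chase): Rows 2 and 3 agree on P3; apply P3→P2 and equate their P2 entries. Rows 1 and 2 agree on P4; apply P4→P1, P2 and equate their P1, P2 entries. Rows 1 and 2 agree on P2; apply P2→P5 and equate their P5 entries. Rows 1 and 3 agree on P2; apply P2→P5 and equate their P5 entries. Rows 1 and 3 agree on P5; apply P5→P4 and equate their P4 entries. Rows 1 and 2 agree on P4, P5; apply P4, P5→P3 and equate their P3 entries. Rows 1 and 3 agree on P4; apply P4→P1, P2 and equate their P1, P2 entries. Row 1 is now all distinguished symbols — the join is lossless.
Dependency preservation: P2 → P5; P3 → P2; P1, P3 → P2; P5 → P4; P4, P5 → P3 are not contained in any single fragment, but the restricted closure of each left-hand side across the fragments still reaches the right-hand side; the remaining FDs each lie inside some fragment. All dependencies are preserved.

lossless and dependency-preserving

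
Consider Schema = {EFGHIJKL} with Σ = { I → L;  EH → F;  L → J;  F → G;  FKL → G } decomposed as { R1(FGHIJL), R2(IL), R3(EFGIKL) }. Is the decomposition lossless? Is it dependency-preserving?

lossy and not dependency-preserving

Lossless test (chase): Rows 1 and 2 agree on L; apply L→J and equate their J entries. Rows 1 and 3 agree on L; apply L→J and equate their J entries. No row becomes fully distinguished — the join is lossy.
Dependency preservation: the restricted closure of {EH} across the fragments never reaches {F}, so EH → F cannot be enforced without a join — not preserved.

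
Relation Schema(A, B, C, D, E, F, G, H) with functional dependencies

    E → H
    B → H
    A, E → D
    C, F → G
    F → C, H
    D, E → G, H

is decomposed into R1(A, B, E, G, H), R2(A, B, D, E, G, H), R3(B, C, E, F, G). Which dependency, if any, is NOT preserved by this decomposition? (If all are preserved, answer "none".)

Check F → C, H: no single fragment contains all of {C, F, H}, and the restricted closure of {F} across the fragments never reaches {C, H}.
E → H is preserved.
B → H is preserved.
A, E → D is preserved.
C, F → G is preserved.
D, E → G, H is preserved.

F → C, H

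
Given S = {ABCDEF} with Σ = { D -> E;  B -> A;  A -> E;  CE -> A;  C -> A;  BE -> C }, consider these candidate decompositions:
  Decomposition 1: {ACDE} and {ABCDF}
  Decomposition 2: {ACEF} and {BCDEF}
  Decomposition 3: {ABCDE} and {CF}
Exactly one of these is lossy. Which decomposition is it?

Decomposition 3

Decomposition 1: common = {ACD}, closure = {ACDE} → lossless.
Decomposition 2: common = {CEF}, closure = {ACEF} → lossless.
Decomposition 3: common = {C}, closure = {ACE} → lossy.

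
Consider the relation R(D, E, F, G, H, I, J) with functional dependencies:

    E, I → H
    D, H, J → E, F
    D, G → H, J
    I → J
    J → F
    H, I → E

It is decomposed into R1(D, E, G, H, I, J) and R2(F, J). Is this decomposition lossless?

Yes

Common attributes: R1 ∩ R2 = {J}.
Closure of {J}: J → F applies, adding F. So (J)⁺ = {F, J}.
This closure contains every attribute of R2, so R1 ∩ R2 → R2. The join is lossless.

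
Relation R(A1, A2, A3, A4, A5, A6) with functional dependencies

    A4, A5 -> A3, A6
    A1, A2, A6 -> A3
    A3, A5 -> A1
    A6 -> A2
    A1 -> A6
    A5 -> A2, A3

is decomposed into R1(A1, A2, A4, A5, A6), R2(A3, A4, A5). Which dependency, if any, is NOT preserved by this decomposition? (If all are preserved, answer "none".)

Check A1, A2, A6 → A3: no single fragment contains all of {A1, A2, A3, A6}, and the restricted closure of {A1, A2, A6} across the fragments never reaches {A3}.
A4, A5 → A3, A6 is preserved.
A3, A5 → A1 is preserved.
A6 → A2 is preserved.
A1 → A6 is preserved.
A5 → A2, A3 is preserved.

A1, A2, A6 -> A3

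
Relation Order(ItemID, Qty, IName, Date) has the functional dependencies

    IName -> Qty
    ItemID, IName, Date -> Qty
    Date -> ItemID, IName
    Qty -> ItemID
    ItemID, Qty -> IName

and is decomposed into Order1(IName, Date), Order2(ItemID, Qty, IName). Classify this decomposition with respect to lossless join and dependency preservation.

Lossless test: (IName)⁺ = {ItemID, Qty, IName}, which contains all of one fragment — lossless.
Dependency preservation: ItemID, IName, Date → Qty; Date → ItemID, IName are not contained in any single fragment, but the restricted closure of each left-hand side across the fragments still reaches the right-hand side; the remaining FDs each lie inside some fragment. All dependencies are preserved.

lossless and dependency-preserving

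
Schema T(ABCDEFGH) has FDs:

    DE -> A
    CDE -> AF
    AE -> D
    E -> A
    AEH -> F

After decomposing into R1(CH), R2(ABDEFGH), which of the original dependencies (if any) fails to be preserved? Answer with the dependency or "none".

Check CDE → AF: no single fragment contains all of {ACDEF}, and the restricted closure of {CDE} across the fragments never reaches {AF}.
DE → A is preserved.
AE → D is preserved.
E → A is preserved.
AEH → F is preserved.

CDE -> AF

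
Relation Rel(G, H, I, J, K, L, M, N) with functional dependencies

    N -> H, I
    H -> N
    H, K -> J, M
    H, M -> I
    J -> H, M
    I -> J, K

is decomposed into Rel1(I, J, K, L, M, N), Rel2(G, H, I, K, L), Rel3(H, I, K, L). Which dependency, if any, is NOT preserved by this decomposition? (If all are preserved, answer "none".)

N → H, I: restricted closure across fragments reaches H, I.
H → N: restricted closure across fragments reaches N.
H, K → J, M: restricted closure across fragments reaches J, M.
H, M → I: restricted closure across fragments reaches I.
J → H, M: restricted closure across fragments reaches H, M.
I → J, K lies within Rel1.
Every dependency is enforceable on the fragments, so the decomposition is dependency-preserving.

none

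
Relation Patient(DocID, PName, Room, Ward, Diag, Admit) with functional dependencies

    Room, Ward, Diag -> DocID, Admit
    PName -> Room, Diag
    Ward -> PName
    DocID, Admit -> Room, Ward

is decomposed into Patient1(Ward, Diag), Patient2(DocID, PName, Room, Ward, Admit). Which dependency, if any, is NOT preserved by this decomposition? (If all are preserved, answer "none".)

Check PName → Room, Diag: no single fragment contains all of {PName, Room, Diag}, and the restricted closure of {PName} across the fragments never reaches {Room, Diag}.
Room, Ward, Diag → DocID, Admit is preserved.
Ward → PName is preserved.
DocID, Admit → Room, Ward is preserved.

PName -> Room, Diag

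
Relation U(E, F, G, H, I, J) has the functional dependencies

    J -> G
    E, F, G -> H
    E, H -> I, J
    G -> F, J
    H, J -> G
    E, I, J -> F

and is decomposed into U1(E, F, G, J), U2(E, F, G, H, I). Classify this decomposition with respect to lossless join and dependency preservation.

lossless and dependency-preserving

Lossless test: (E, F, G)⁺ = {E, F, G, H, I, J}, which contains all of one fragment — lossless.
Dependency preservation: E, H → I, J; H, J → G; E, I, J → F are not contained in any single fragment, but the restricted closure of each left-hand side across the fragments still reaches the right-hand side; the remaining FDs each lie inside some fragment. All dependencies are preserved.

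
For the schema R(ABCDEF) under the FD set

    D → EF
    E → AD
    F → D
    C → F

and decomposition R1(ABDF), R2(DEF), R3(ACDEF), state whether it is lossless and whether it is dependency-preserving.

Lossless test (chase): Rows 1 and 2 agree on D; apply D→EF and equate their EF entries. Rows 1 and 2 agree on E; apply E→AD and equate their AD entries. No row becomes fully distinguished — the join is lossy.
Dependency preservation: every FD's attributes lie within a single fragment, so each can be enforced locally — preserved.

lossy but dependency-preserving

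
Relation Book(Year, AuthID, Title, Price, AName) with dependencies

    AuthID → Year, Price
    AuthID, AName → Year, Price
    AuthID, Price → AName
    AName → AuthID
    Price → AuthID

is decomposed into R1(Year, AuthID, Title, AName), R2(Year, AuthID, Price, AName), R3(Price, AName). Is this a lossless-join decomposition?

Chase test. Columns are Year, AuthID, Title, Price, AName; row i has aⱼ where attribute j ∈ Ri, else bᵢⱼ.
Initial tableau (one row per fragment):
  row 1: a1 a2 a3 b14 a5
  row 2: a1 a2 b23 a4 a5
  row 3: b31 b32 b33 a4 a5
Rows 1 and 2 agree on AuthID; apply AuthID→Year, Price and equate their Year, Price entries.
Rows 1 and 3 agree on AName; apply AName→AuthID and equate their AuthID entries.
Rows 1 and 3 agree on AuthID; apply AuthID→Year, Price and equate their Year, Price entries.
Row 1 is now all distinguished symbols — the join is lossless.

Yes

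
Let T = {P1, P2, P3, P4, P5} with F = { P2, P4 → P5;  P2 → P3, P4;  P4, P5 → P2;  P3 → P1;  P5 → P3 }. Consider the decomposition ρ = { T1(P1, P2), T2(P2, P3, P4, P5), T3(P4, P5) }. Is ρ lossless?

Chase test. Columns are P1, P2, P3, P4, P5; row i has aⱼ where attribute j ∈ Ti, else bᵢⱼ.
Initial tableau (one row per fragment):
  row 1: a1 a2 b13 b14 b15
  row 2: b21 a2 a3 a4 a5
  row 3: b31 b32 b33 a4 a5
Rows 1 and 2 agree on P2; apply P2→P3, P4 and equate their P3, P4 entries.
Rows 2 and 3 agree on P4, P5; apply P4, P5→P2 and equate their P2 entries.
Rows 1 and 2 agree on P3; apply P3→P1 and equate their P1 entries.
Rows 2 and 3 agree on P5; apply P5→P3 and equate their P3 entries.
Rows 1 and 2 agree on P2, P4; apply P2, P4→P5 and equate their P5 entries.
Rows 1 and 3 agree on P3; apply P3→P1 and equate their P1 entries.
Row 1 is now all distinguished symbols — the join is lossless.

Yes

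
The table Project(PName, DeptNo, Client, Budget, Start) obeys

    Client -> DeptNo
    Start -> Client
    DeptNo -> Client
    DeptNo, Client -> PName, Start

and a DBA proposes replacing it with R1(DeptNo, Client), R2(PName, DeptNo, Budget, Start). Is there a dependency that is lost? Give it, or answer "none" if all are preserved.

Client → DeptNo lies within R1.
Start → Client: restricted closure across fragments reaches Client.
DeptNo → Client lies within R1.
DeptNo, Client → PName, Start: restricted closure across fragments reaches PName, Start.
Every dependency is enforceable on the fragments, so the decomposition is dependency-preserving.

none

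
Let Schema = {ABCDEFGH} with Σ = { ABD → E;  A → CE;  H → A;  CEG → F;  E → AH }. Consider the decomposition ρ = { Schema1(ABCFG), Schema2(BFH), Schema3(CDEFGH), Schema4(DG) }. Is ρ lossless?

No

Chase test. Columns are ABCDEFGH; row i has aⱼ where attribute j ∈ Schemai, else bᵢⱼ.
Initial tableau (one row per fragment):
  row 1: a1 a2 a3 b14 b15 a6 a7 b18
  row 2: b21 a2 b23 b24 b25 a6 b27 a8
  row 3: b31 b32 a3 a4 a5 a6 a7 a8
  row 4: b41 b42 b43 a4 b45 b46 a7 b48
Rows 2 and 3 agree on H; apply H→A and equate their A entries.
Rows 2 and 3 agree on A; apply A→CE and equate their CE entries.
No row becomes fully distinguished — the join is lossy.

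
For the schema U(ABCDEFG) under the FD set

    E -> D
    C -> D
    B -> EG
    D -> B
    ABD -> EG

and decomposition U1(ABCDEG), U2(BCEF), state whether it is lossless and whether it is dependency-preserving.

Lossless test: (BCE)⁺ = {BCDEG}, which is a superkey of neither fragment — lossy.
Dependency preservation: every FD's attributes lie within a single fragment, so each can be enforced locally — preserved.

lossy but dependency-preserving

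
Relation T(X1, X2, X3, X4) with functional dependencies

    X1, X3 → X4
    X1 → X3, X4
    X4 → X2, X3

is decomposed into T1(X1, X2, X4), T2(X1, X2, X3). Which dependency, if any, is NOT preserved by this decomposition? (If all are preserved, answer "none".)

X4 → X2, X3

Check X4 → X2, X3: no single fragment contains all of {X2, X3, X4}, and the restricted closure of {X4} across the fragments never reaches {X2, X3}.
X1, X3 → X4 is preserved.
X1 → X3, X4 is preserved.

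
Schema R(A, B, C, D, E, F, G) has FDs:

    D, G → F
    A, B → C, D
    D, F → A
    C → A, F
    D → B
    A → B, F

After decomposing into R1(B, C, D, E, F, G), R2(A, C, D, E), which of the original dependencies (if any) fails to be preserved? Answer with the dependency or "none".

D, G → F lies within R1.
A, B → C, D: restricted closure across fragments reaches C, D.
D, F → A: restricted closure across fragments reaches A.
C → A, F: restricted closure across fragments reaches A, F.
D → B lies within R1.
A → B, F: restricted closure across fragments reaches B, F.
Every dependency is enforceable on the fragments, so the decomposition is dependency-preserving.

none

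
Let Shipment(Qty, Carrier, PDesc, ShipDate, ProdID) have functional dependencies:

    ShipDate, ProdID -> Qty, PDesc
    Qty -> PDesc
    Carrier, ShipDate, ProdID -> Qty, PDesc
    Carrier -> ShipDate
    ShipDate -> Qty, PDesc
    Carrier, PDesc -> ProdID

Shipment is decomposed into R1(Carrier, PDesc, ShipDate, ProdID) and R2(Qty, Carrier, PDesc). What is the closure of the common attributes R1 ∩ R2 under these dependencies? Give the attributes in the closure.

R1 ∩ R2 = {Carrier, PDesc}.
Carrier → ShipDate applies, adding ShipDate
ShipDate → Qty, PDesc applies, adding Qty
Carrier, PDesc → ProdID applies, adding ProdID
Closure: {Qty, Carrier, PDesc, ShipDate, ProdID}.

Qty, Carrier, PDesc, ShipDate, ProdID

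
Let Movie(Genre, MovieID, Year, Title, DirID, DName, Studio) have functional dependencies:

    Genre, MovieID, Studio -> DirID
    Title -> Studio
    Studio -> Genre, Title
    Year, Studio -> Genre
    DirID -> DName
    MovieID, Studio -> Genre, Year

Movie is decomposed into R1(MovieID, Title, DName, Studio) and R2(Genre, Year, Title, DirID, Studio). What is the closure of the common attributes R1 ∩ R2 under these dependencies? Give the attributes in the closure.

R1 ∩ R2 = {Title, Studio}.
Studio → Genre, Title applies, adding Genre
Closure: {Genre, Title, Studio}.

Genre, Title, Studio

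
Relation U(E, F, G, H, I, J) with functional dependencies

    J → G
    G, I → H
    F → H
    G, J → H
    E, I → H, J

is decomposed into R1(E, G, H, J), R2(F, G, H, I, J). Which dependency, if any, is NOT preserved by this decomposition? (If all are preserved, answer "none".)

E, I → H, J

Check E, I → H, J: no single fragment contains all of {E, H, I, J}, and the restricted closure of {E, I} across the fragments never reaches {H, J}.
J → G is preserved.
G, I → H is preserved.
F → H is preserved.
G, J → H is preserved.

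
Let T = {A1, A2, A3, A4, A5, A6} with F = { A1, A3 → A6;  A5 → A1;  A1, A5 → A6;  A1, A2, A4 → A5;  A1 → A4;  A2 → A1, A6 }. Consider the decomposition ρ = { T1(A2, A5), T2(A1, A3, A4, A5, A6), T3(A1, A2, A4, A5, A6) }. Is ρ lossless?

Chase test. Columns are A1, A2, A3, A4, A5, A6; row i has aⱼ where attribute j ∈ Ti, else bᵢⱼ.
Initial tableau (one row per fragment):
  row 1: b11 a2 b13 b14 a5 b16
  row 2: a1 b22 a3 a4 a5 a6
  row 3: a1 a2 b33 a4 a5 a6
Rows 1 and 2 agree on A5; apply A5→A1 and equate their A1 entries.
Rows 1 and 2 agree on A1, A5; apply A1, A5→A6 and equate their A6 entries.
Rows 1 and 2 agree on A1; apply A1→A4 and equate their A4 entries.
No row becomes fully distinguished — the join is lossy.

No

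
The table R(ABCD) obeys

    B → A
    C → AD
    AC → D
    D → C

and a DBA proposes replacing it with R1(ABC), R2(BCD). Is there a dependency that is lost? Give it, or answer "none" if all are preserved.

B → A lies within R1.
C → AD: restricted closure across fragments reaches AD.
AC → D: restricted closure across fragments reaches D.
D → C lies within R2.
Every dependency is enforceable on the fragments, so the decomposition is dependency-preserving.

none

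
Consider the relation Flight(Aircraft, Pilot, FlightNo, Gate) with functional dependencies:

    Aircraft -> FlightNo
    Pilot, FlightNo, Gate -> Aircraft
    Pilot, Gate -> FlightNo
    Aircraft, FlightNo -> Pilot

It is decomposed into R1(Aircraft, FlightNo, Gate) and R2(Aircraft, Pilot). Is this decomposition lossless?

Yes

Common attributes: R1 ∩ R2 = {Aircraft}.
Closure of {Aircraft}: Aircraft → FlightNo applies, adding FlightNo; Aircraft, FlightNo → Pilot applies, adding Pilot. So (Aircraft)⁺ = {Aircraft, Pilot, FlightNo}.
This closure contains every attribute of R2, so R1 ∩ R2 → R2. The join is lossless.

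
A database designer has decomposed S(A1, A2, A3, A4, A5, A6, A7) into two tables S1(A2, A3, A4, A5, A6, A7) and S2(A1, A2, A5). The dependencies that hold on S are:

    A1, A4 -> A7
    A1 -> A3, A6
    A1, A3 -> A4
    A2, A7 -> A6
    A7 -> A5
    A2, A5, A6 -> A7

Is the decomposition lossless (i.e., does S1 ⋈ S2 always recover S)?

No

Common attributes: S1 ∩ S2 = {A2, A5}.
No dependency enlarges {A2, A5}, so (A2, A5)⁺ = {A2, A5}.
The closure contains neither all of S1 = {A2, A3, A4, A5, A6, A7} nor all of S2 = {A1, A2, A5}, so the common attributes are not a superkey of either fragment. The join is lossy.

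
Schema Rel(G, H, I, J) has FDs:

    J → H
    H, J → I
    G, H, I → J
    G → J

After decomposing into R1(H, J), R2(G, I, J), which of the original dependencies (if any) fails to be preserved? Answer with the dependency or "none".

J → H lies within R1.
H, J → I: restricted closure across fragments reaches I.
G, H, I → J: restricted closure across fragments reaches J.
G → J lies within R2.
Every dependency is enforceable on the fragments, so the decomposition is dependency-preserving.

none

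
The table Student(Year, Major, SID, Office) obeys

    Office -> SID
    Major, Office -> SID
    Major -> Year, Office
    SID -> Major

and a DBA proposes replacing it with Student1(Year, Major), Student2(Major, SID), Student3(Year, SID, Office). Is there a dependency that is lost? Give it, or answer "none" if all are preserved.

none

Office → SID lies within Student3.
Major, Office → SID: restricted closure across fragments reaches SID.
Major → Year, Office: restricted closure across fragments reaches Year, Office.
SID → Major lies within Student2.
Every dependency is enforceable on the fragments, so the decomposition is dependency-preserving.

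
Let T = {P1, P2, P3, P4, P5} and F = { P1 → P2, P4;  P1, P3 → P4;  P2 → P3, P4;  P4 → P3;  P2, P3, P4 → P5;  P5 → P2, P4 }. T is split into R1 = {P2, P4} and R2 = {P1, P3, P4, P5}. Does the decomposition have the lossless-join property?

Common attributes: R1 ∩ R2 = {P4}.
Closure of {P4}: P4 → P3 applies, adding P3. So (P4)⁺ = {P3, P4}.
The closure contains neither all of R1 = {P2, P4} nor all of R2 = {P1, P3, P4, P5}, so the common attributes are not a superkey of either fragment. The join is lossy.

No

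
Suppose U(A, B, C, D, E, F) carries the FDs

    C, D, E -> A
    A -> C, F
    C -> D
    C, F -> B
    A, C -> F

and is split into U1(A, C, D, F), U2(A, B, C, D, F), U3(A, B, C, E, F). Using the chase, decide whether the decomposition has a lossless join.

Chase test. Columns are A, B, C, D, E, F; row i has aⱼ where attribute j ∈ Ui, else bᵢⱼ.
Initial tableau (one row per fragment):
  row 1: a1 b12 a3 a4 b15 a6
  row 2: a1 a2 a3 a4 b25 a6
  row 3: a1 a2 a3 b34 a5 a6
Rows 1 and 3 agree on C; apply C→D and equate their D entries.
Rows 1 and 2 agree on C, F; apply C, F→B and equate their B entries.
Row 3 is now all distinguished symbols — the join is lossless.

Yes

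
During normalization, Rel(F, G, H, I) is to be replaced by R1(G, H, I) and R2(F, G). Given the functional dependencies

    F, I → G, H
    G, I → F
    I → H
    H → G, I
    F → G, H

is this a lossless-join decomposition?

No

Common attributes: R1 ∩ R2 = {G}.
No dependency enlarges {G}, so (G)⁺ = {G}.
The closure contains neither all of R1 = {G, H, I} nor all of R2 = {F, G}, so the common attributes are not a superkey of either fragment. The join is lossy.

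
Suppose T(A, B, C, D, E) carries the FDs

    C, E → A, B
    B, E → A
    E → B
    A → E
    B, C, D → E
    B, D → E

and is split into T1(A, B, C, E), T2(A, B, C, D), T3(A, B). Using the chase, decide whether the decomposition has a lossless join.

Chase test. Columns are A, B, C, D, E; row i has aⱼ where attribute j ∈ Ti, else bᵢⱼ.
Initial tableau (one row per fragment):
  row 1: a1 a2 a3 b14 a5
  row 2: a1 a2 a3 a4 b25
  row 3: a1 a2 b33 b34 b35
Rows 1 and 2 agree on A; apply A→E and equate their E entries.
Rows 1 and 3 agree on A; apply A→E and equate their E entries.
Row 2 is now all distinguished symbols — the join is lossless.

Yes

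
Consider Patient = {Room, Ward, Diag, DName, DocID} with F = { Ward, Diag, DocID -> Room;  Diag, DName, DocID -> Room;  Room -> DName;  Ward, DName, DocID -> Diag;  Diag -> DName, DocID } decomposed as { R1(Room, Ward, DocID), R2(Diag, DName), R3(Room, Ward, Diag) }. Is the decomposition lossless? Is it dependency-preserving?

Lossless test (chase): Rows 1 and 3 agree on Room; apply Room→DName and equate their DName entries. Rows 2 and 3 agree on Diag; apply Diag→DName, DocID and equate their DName, DocID entries. Rows 2 and 3 agree on Diag, DName, DocID; apply Diag, DName, DocID→Room and equate their Room entries. No row becomes fully distinguished — the join is lossy.
Dependency preservation: the restricted closure of {Room} across the fragments never reaches {DName}, so Room → DName cannot be enforced without a join — not preserved.

lossy and not dependency-preserving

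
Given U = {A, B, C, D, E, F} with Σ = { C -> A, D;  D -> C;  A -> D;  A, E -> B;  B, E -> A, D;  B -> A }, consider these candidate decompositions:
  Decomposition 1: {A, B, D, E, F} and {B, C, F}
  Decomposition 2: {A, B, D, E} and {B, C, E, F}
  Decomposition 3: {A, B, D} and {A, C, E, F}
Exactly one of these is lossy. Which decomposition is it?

Decomposition 3

Decomposition 1: common = {B, F}, closure = {A, B, C, D, F} → lossless.
Decomposition 2: common = {B, E}, closure = {A, B, C, D, E} → lossless.
Decomposition 3: common = {A}, closure = {A, C, D} → lossy.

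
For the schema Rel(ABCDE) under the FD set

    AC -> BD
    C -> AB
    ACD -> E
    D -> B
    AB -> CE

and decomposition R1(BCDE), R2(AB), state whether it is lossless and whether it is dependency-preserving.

Lossless test: (B)⁺ = {B}, which is a superkey of neither fragment — lossy.
Dependency preservation: the restricted closure of {C} across the fragments never reaches {AB}, so C → AB cannot be enforced without a join — not preserved.

lossy and not dependency-preserving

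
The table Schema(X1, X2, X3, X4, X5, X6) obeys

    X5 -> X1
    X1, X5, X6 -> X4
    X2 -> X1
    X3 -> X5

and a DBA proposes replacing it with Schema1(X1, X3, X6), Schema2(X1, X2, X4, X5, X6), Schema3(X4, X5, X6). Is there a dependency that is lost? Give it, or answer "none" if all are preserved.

Check X3 → X5: no single fragment contains all of {X3, X5}, and the restricted closure of {X3} across the fragments never reaches {X5}.
X5 → X1 is preserved.
X1, X5, X6 → X4 is preserved.
X2 → X1 is preserved.

X3 -> X5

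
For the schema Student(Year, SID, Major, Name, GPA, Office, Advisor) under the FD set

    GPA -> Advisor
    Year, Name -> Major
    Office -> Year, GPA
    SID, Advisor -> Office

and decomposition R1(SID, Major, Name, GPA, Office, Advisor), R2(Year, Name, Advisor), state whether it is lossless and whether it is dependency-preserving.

Lossless test: (Name, Advisor)⁺ = {Name, Advisor}, which is a superkey of neither fragment — lossy.
Dependency preservation: the restricted closure of {Year, Name} across the fragments never reaches {Major}, so Year, Name → Major cannot be enforced without a join — not preserved.

lossy and not dependency-preserving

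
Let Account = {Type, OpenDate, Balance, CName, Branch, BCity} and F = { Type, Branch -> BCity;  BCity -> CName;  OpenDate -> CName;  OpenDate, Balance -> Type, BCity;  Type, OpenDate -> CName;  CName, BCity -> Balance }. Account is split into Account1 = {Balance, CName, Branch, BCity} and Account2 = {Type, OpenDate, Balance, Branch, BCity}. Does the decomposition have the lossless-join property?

Common attributes: Account1 ∩ Account2 = {Balance, Branch, BCity}.
Closure of {Balance, Branch, BCity}: BCity → CName applies, adding CName. So (Balance, Branch, BCity)⁺ = {Balance, CName, Branch, BCity}.
This closure contains every attribute of Account1, so Account1 ∩ Account2 → Account1. The join is lossless.

Yes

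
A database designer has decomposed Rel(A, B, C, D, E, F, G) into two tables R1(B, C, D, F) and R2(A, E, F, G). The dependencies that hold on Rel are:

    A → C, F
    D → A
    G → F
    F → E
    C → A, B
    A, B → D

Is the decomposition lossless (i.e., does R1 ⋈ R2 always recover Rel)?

Common attributes: R1 ∩ R2 = {F}.
Closure of {F}: F → E applies, adding E. So (F)⁺ = {E, F}.
The closure contains neither all of R1 = {B, C, D, F} nor all of R2 = {A, E, F, G}, so the common attributes are not a superkey of either fragment. The join is lossy.

No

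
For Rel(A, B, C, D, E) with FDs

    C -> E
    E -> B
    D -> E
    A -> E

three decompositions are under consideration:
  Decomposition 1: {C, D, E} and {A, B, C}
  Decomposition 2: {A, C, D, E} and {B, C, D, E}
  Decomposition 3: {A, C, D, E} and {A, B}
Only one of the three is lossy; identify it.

Decomposition 1

Decomposition 1: common = {C}, closure = {B, C, E} → lossy.
Decomposition 2: common = {C, D, E}, closure = {B, C, D, E} → lossless.
Decomposition 3: common = {A}, closure = {A, B, E} → lossless.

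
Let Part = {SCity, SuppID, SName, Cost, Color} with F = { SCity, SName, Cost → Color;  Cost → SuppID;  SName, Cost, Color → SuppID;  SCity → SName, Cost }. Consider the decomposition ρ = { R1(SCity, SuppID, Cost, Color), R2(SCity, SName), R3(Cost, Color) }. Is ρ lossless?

Chase test. Columns are SCity, SuppID, SName, Cost, Color; row i has aⱼ where attribute j ∈ Ri, else bᵢⱼ.
Initial tableau (one row per fragment):
  row 1: a1 a2 b13 a4 a5
  row 2: a1 b22 a3 b24 b25
  row 3: b31 b32 b33 a4 a5
Rows 1 and 3 agree on Cost; apply Cost→SuppID and equate their SuppID entries.
Rows 1 and 2 agree on SCity; apply SCity→SName, Cost and equate their SName, Cost entries.
Rows 1 and 2 agree on SCity, SName, Cost; apply SCity, SName, Cost→Color and equate their Color entries.
Rows 1 and 2 agree on Cost; apply Cost→SuppID and equate their SuppID entries.
Row 1 is now all distinguished symbols — the join is lossless.

Yes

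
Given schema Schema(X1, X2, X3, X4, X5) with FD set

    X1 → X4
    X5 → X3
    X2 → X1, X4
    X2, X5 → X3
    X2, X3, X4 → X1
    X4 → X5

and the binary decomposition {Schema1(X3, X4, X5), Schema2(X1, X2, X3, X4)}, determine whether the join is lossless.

Common attributes: Schema1 ∩ Schema2 = {X3, X4}.
Closure of {X3, X4}: X4 → X5 applies, adding X5. So (X3, X4)⁺ = {X3, X4, X5}.
This closure contains every attribute of Schema1, so Schema1 ∩ Schema2 → Schema1. The join is lossless.

Yes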